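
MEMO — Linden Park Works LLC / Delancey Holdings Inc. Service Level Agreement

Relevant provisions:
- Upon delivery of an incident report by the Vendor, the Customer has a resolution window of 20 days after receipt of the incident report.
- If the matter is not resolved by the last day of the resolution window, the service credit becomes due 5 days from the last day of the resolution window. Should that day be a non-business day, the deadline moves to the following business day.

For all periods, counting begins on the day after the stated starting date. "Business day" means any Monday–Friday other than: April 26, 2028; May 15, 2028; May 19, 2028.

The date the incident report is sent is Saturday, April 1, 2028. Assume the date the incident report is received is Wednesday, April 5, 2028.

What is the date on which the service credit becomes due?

The last day of the resolution window: April 5, 2028 + 20 days = April 25, 2028.
The date on which the service credit becomes due: April 25, 2028 + 5 days = April 30, 2028. That falls on a Sunday, so it rolls to the next business day, Monday, May 1, 2028.

May 1, 2028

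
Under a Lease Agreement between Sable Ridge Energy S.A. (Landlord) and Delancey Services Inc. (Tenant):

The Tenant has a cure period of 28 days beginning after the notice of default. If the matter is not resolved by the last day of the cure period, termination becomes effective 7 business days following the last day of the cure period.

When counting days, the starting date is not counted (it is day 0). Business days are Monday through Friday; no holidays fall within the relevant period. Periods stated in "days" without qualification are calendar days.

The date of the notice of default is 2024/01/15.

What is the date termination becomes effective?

2024/02/21

Adding 28 calendar days to 2024/01/15 gives 2024/02/12, which is the last day of the cure period.
From Monday, 2024/02/12, 7 business days (Feb 13, Feb 14, Feb 15, Feb 16, Feb 19, Feb 20, Feb 21, skipping weekends) brings us to Wednesday, 2024/02/21, which is the date termination becomes effective.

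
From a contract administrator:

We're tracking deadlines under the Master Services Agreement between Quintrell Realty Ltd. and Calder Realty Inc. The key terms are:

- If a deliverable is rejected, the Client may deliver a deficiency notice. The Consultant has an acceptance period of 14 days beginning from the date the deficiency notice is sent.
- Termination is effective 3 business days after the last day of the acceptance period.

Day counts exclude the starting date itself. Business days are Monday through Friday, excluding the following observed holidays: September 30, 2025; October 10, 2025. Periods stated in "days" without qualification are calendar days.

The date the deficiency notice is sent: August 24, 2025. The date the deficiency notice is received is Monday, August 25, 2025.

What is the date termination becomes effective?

September 10, 2025

The last day of the acceptance period: 14 calendar days after August 24, 2025 is September 7, 2025.
The date termination becomes effective: counting 3 business days from Sunday, September 7, 2025 (Sep 8, Sep 9, Sep 10, skipping weekends) reaches Wednesday, September 10, 2025.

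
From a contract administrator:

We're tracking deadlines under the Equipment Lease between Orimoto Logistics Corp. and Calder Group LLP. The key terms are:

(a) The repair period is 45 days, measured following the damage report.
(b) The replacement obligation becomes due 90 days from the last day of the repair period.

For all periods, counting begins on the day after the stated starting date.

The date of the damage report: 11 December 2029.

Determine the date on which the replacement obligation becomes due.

Adding 45 calendar days to 11 December 2029 gives 25 January 2030, which is the last day of the repair period.
The date on which the replacement obligation becomes due: 90 calendar days after 25 January 2030 is 25 April 2030.

25 April 2030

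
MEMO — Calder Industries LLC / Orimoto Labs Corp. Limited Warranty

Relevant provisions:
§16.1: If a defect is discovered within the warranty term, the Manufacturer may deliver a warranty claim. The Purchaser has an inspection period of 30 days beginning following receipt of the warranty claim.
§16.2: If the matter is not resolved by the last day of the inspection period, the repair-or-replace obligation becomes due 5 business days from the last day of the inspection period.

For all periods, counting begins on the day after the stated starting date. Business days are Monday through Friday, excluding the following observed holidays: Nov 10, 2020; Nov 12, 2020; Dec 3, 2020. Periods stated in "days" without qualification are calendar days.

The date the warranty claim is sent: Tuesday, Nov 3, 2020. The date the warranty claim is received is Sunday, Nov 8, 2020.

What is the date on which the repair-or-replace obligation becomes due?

The last day of the inspection period: 30 calendar days after Nov 8, 2020 is Dec 8, 2020.
The date on which the repair-or-replace obligation becomes due: counting 5 business days from Tuesday, Dec 8, 2020 (Dec 9, Dec 10, Dec 11, Dec 14, Dec 15, skipping weekends) reaches Tuesday, Dec 15, 2020.

Dec 15, 2020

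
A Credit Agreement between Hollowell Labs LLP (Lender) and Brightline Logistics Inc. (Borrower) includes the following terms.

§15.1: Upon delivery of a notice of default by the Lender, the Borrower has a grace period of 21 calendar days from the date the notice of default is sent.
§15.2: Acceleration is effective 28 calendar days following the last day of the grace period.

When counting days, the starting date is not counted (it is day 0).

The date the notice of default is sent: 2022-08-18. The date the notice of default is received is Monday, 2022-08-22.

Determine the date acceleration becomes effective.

Adding 21 calendar days to 2022-08-18 gives 2022-09-08, which is the last day of the grace period.
The date acceleration becomes effective: 2022-09-08 + 28 days = 2022-10-06.

2022-10-06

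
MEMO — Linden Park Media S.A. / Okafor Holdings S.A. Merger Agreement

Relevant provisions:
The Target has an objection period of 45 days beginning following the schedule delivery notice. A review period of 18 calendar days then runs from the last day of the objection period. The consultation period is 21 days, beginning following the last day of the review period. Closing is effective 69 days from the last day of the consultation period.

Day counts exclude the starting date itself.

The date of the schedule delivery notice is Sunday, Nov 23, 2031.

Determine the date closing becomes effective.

The last day of the objection period: 45 calendar days after Nov 23, 2031 is Jan 7, 2032.
The last day of the review period: 18 calendar days after Jan 7, 2032 is Jan 25, 2032.
The last day of the consultation period: Jan 25, 2032 + 21 days = Feb 15, 2032.
The date closing becomes effective: 69 calendar days after Feb 15, 2032 is Apr 24, 2032.

Apr 24, 2032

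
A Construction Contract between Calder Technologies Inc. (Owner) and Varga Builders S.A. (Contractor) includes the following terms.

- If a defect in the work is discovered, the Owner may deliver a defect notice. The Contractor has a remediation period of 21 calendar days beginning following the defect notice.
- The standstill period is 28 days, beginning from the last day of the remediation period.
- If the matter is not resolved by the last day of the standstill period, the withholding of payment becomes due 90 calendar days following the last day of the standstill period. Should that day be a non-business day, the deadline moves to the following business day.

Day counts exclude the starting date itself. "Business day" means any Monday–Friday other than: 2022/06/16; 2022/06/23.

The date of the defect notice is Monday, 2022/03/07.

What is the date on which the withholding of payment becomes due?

The last day of the remediation period: 21 calendar days after 2022/03/07 is 2022/03/28.
The last day of the standstill period: 28 calendar days after 2022/03/28 is 2022/04/25.
The date on which the withholding of payment becomes due: 90 calendar days after 2022/04/25 is 2022/07/24. That falls on a Sunday, so it rolls to the next business day, Monday, 2022/07/25.

2022/07/25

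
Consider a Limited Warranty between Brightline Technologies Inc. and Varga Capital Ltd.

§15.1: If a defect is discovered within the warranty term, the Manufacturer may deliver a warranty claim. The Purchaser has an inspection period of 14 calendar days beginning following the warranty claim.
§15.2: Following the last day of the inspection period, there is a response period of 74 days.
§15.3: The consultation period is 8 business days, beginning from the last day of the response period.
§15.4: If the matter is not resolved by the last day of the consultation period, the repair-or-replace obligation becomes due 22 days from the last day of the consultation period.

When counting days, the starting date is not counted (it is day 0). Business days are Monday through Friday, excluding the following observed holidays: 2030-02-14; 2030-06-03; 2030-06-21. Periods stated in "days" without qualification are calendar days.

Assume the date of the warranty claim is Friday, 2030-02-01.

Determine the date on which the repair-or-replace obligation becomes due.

2030-06-01

Adding 14 calendar days to 2030-02-01 gives 2030-02-15, which is the last day of the inspection period.
Adding 74 calendar days to 2030-02-15 gives 2030-04-30, which is the last day of the response period.
The last day of the consultation period: counting 8 business days from Tuesday, 2030-04-30 (May 1, May 2, May 3, May 6, May 7, May 8, May 9, May 10, skipping weekends) reaches Friday, 2030-05-10.
Adding 22 calendar days to 2030-05-10 gives 2030-06-01, which is the date on which the repair-or-replace obligation becomes due.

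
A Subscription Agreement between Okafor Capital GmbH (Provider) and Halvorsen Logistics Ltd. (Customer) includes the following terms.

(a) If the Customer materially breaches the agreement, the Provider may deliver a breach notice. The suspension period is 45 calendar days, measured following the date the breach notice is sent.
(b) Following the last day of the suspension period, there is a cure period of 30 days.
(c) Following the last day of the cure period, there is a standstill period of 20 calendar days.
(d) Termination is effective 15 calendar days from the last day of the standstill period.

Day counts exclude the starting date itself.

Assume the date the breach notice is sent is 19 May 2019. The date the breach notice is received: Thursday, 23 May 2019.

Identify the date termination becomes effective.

6 September 2019

The last day of the suspension period: 19 May 2019 + 45 days = 3 July 2019.
The last day of the cure period: 30 calendar days after 3 July 2019 is 2 August 2019.
The last day of the standstill period: 20 calendar days after 2 August 2019 is 22 August 2019.
The date termination becomes effective: 15 calendar days after 22 August 2019 is 6 September 2019.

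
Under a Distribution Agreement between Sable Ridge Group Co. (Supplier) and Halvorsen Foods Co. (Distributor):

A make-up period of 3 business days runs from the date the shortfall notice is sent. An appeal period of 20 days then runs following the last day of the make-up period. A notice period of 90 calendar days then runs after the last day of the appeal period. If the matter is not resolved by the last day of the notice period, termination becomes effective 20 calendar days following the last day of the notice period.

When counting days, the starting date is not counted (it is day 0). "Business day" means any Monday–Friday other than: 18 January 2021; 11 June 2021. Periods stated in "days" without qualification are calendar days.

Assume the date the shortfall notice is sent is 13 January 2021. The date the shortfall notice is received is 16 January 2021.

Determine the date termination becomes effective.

29 May 2021

From Wednesday, 13 January 2021, 3 business days (Jan 14, Jan 15, Jan 19, skipping weekends and the listed holiday on Jan 18) brings us to Tuesday, 19 January 2021, which is the last day of the make-up period.
The last day of the appeal period: 19 January 2021 + 20 days = 8 February 2021.
The last day of the notice period: 8 February 2021 + 90 days = 9 May 2021.
The date termination becomes effective: 20 calendar days after 9 May 2021 is 29 May 2021.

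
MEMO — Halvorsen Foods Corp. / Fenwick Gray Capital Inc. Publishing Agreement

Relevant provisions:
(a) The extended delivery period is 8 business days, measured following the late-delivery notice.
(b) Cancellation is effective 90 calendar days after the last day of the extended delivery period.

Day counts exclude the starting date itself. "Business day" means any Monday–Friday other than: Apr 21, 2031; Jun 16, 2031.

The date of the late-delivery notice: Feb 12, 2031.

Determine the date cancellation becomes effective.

The last day of the extended delivery period: 8 business days after Wednesday, Feb 12, 2031, skipping weekends — Feb 13, Feb 14, Feb 17, Feb 18, Feb 19, Feb 20, Feb 21, Feb 24 — lands on Monday, Feb 24, 2031.
The date cancellation becomes effective: 90 calendar days after Feb 24, 2031 is May 25, 2031.

May 25, 2031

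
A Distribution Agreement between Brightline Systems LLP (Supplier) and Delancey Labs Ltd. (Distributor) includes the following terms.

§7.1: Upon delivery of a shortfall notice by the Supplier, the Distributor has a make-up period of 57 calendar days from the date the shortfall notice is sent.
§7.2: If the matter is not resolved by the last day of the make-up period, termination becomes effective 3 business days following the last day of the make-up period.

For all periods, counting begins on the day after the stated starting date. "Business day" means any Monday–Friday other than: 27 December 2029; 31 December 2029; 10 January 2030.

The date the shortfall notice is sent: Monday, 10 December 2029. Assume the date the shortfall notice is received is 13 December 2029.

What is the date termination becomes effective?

8 February 2030

The last day of the make-up period: 10 December 2029 + 57 days = 5 February 2030.
From Tuesday, 5 February 2030, 3 business days (Feb 6, Feb 7, Feb 8, skipping weekends) brings us to Friday, 8 February 2030, which is the date termination becomes effective.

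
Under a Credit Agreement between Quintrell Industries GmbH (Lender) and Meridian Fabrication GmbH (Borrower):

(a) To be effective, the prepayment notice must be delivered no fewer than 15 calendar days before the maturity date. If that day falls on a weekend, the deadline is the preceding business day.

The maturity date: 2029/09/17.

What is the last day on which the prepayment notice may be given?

Counting back 15 calendar days from 2029/09/17 gives 2029/09/02. That is a Sunday, so the deadline moves back to Friday, 2029/08/31.

2029/08/31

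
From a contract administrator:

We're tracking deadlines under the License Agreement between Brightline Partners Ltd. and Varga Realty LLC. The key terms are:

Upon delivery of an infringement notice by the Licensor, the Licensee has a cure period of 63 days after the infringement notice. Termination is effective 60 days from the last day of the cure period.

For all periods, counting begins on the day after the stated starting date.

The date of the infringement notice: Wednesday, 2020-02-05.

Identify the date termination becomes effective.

2020-06-07

The last day of the cure period: 2020-02-05 + 63 days = 2020-04-08.
The date termination becomes effective: 60 calendar days after 2020-04-08 is 2020-06-07.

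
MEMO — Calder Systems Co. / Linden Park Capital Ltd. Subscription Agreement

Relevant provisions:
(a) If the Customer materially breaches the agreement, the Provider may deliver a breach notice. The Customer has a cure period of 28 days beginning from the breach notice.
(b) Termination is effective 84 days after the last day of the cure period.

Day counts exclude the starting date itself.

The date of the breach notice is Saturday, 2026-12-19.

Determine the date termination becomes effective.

The last day of the cure period: 28 calendar days after 2026-12-19 is 2027-01-16.
Adding 84 calendar days to 2027-01-16 gives 2027-04-10, which is the date termination becomes effective.

2027-04-10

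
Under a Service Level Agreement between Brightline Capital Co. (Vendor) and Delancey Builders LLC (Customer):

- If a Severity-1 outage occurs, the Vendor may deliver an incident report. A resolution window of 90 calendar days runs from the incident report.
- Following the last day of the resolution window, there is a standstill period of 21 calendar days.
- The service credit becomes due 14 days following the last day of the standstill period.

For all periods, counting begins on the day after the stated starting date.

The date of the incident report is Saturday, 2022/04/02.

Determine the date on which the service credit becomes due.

2022/08/05

Adding 90 calendar days to 2022/04/02 gives 2022/07/01, which is the last day of the resolution window.
The last day of the standstill period: 2022/07/01 + 21 days = 2022/07/22.
Adding 14 calendar days to 2022/07/22 gives 2022/08/05, which is the date on which the service credit becomes due.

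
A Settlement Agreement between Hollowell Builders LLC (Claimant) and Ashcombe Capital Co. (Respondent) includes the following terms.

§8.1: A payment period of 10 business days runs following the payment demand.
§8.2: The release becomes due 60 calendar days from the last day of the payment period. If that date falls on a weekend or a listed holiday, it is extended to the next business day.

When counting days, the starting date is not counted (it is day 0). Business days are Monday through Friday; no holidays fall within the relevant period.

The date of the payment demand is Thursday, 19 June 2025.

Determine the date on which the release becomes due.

1 September 2025

From Thursday, 19 June 2025, 10 business days (Jun 20, Jun 23, Jun 24, Jun 25, Jun 26, Jun 27, Jun 30, Jul 1, Jul 2, Jul 3, skipping weekends) brings us to Thursday, 3 July 2025, which is the last day of the payment period.
The date on which the release becomes due: 60 calendar days after 3 July 2025 is 1 September 2025. 1 September 2025 is a Monday, so no roll-forward applies.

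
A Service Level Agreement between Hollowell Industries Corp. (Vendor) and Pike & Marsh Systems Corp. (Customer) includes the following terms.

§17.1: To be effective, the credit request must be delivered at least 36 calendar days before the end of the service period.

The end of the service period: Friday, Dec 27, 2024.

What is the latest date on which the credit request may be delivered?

Nov 21, 2024

Counting back 36 calendar days from Dec 27, 2024 gives Nov 21, 2024.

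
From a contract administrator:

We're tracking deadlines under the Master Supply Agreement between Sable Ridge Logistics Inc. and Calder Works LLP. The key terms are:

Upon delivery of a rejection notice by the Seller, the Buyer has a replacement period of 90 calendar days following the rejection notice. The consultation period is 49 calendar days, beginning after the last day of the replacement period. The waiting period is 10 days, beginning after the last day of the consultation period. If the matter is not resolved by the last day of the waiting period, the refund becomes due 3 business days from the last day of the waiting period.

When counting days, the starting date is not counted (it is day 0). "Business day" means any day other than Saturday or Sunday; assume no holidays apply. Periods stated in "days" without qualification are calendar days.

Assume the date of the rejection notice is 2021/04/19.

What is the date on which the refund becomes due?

2021/09/20

Adding 90 calendar days to 2021/04/19 gives 2021/07/18, which is the last day of the replacement period.
The last day of the consultation period: 49 calendar days after 2021/07/18 is 2021/09/05.
Adding 10 calendar days to 2021/09/05 gives 2021/09/15, which is the last day of the waiting period.
From Wednesday, 2021/09/15, 3 business days (Sep 16, Sep 17, Sep 20, skipping weekends) brings us to Monday, 2021/09/20, which is the date on which the refund becomes due.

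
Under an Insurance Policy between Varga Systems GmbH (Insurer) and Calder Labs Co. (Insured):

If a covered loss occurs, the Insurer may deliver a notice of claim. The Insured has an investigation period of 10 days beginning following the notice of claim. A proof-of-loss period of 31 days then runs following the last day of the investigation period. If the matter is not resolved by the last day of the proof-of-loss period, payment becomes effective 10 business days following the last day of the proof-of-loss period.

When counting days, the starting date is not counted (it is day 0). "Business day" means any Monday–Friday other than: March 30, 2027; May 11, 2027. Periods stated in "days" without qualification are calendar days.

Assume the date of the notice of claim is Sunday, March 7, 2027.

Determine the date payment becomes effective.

April 30, 2027

The last day of the investigation period: 10 calendar days after March 7, 2027 is March 17, 2027.
Adding 31 calendar days to March 17, 2027 gives April 17, 2027, which is the last day of the proof-of-loss period.
The date payment becomes effective: counting 10 business days from Saturday, April 17, 2027 (Apr 19, Apr 20, Apr 21, Apr 22, Apr 23, Apr 26, Apr 27, Apr 28, Apr 29, Apr 30, skipping weekends) reaches Friday, April 30, 2027.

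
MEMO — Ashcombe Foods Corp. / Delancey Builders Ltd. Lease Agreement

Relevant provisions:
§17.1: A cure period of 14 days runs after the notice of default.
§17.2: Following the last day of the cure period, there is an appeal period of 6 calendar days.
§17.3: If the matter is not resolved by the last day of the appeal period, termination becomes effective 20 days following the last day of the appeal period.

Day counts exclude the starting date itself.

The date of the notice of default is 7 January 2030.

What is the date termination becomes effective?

Adding 14 calendar days to 7 January 2030 gives 21 January 2030, which is the last day of the cure period.
The last day of the appeal period: 21 January 2030 + 6 days = 27 January 2030.
The date termination becomes effective: 27 January 2030 + 20 days = 16 February 2030.

16 February 2030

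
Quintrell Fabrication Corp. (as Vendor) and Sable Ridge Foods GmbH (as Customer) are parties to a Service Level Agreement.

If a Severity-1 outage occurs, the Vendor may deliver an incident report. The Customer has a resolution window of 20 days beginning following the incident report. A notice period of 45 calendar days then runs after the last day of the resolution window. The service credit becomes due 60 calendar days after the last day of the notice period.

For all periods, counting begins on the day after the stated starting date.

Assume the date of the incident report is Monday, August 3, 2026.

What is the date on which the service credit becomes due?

Adding 20 calendar days to August 3, 2026 gives August 23, 2026, which is the last day of the resolution window.
Adding 45 calendar days to August 23, 2026 gives October 7, 2026, which is the last day of the notice period.
The date on which the service credit becomes due: October 7, 2026 + 60 days = December 6, 2026.

December 6, 2026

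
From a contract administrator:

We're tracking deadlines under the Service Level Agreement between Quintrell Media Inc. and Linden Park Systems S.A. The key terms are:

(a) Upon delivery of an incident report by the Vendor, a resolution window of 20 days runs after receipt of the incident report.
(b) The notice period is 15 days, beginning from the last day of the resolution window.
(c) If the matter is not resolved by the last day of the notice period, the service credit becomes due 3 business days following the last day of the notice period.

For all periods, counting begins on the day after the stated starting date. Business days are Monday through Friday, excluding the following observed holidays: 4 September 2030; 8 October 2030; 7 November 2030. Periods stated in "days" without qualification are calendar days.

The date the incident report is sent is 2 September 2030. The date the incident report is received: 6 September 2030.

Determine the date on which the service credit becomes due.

The last day of the resolution window: 6 September 2030 + 20 days = 26 September 2030.
Adding 15 calendar days to 26 September 2030 gives 11 October 2030, which is the last day of the notice period.
The date on which the service credit becomes due: 3 business days after Friday, 11 October 2030, skipping weekends — Oct 14, Oct 15, Oct 16 — lands on Wednesday, 16 October 2030.

16 October 2030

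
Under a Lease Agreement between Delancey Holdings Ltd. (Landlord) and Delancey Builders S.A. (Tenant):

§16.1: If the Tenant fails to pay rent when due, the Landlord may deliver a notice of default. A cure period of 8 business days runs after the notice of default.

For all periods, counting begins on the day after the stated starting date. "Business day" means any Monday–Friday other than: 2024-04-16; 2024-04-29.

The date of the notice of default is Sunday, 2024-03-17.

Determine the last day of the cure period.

2024-03-27

The last day of the cure period: 8 business days after Sunday, 2024-03-17, skipping weekends — Mar 18, Mar 19, Mar 20, Mar 21, Mar 22, Mar 25, Mar 26, Mar 27 — lands on Wednesday, 2024-03-27.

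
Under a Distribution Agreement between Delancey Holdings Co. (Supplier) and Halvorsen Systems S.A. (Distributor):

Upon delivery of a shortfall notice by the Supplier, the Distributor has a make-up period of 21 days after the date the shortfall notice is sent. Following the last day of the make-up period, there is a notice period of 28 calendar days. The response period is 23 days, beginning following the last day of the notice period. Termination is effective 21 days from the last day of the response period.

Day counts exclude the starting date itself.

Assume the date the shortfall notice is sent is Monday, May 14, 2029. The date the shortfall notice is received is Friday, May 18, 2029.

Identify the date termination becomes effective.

Aug 15, 2029

The last day of the make-up period: 21 calendar days after May 14, 2029 is Jun 4, 2029.
The last day of the notice period: 28 calendar days after Jun 4, 2029 is Jul 2, 2029.
The last day of the response period: 23 calendar days after Jul 2, 2029 is Jul 25, 2029.
The date termination becomes effective: Jul 25, 2029 + 21 days = Aug 15, 2029.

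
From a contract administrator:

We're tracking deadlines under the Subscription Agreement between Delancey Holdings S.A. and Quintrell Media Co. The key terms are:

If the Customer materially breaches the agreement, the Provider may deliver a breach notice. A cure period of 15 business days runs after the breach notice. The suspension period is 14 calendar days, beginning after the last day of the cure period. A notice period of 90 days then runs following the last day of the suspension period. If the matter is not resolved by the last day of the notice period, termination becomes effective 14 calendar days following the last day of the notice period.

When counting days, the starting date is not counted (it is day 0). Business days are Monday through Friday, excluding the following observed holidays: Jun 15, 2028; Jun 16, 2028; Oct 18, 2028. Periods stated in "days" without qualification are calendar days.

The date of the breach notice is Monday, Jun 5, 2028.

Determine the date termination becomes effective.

The last day of the cure period: counting 15 business days from Monday, Jun 5, 2028 (Jun 6, Jun 7, Jun 8, Jun 9, …, Jun 26, Jun 27, Jun 28, skipping weekends and the listed holidays on Jun 15, Jun 16) reaches Wednesday, Jun 28, 2028.
Adding 14 calendar days to Jun 28, 2028 gives Jul 12, 2028, which is the last day of the suspension period.
The last day of the notice period: 90 calendar days after Jul 12, 2028 is Oct 10, 2028.
The date termination becomes effective: 14 calendar days after Oct 10, 2028 is Oct 24, 2028.

Oct 24, 2028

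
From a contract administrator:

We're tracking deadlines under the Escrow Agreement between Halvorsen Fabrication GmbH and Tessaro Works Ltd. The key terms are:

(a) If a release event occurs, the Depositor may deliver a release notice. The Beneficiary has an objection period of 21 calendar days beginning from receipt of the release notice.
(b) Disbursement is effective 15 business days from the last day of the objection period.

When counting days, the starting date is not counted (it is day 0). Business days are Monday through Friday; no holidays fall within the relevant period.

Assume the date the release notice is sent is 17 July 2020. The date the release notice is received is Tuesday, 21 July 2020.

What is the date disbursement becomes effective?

The last day of the objection period: 21 calendar days after 21 July 2020 is 11 August 2020.
The date disbursement becomes effective: 15 business days after Tuesday, 11 August 2020, skipping weekends — Aug 12, Aug 13, Aug 14, Aug 17, …, Aug 28, Aug 31, Sep 1 — lands on Tuesday, 1 September 2020.

1 September 2020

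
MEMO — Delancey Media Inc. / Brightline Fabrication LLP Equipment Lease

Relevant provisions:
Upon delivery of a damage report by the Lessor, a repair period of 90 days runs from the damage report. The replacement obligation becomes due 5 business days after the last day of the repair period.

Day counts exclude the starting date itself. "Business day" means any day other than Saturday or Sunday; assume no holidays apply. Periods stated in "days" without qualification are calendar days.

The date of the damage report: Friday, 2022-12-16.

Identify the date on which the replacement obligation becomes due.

2023-03-23

The last day of the repair period: 2022-12-16 + 90 days = 2023-03-16.
From Thursday, 2023-03-16, 5 business days (Mar 17, Mar 20, Mar 21, Mar 22, Mar 23, skipping weekends) brings us to Thursday, 2023-03-23, which is the date on which the replacement obligation becomes due.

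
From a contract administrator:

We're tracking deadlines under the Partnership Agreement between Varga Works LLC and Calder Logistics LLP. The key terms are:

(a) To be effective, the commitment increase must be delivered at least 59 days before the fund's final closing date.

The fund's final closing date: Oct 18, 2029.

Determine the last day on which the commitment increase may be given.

Aug 20, 2029

Oct 18, 2029 minus 59 days is Aug 20, 2029.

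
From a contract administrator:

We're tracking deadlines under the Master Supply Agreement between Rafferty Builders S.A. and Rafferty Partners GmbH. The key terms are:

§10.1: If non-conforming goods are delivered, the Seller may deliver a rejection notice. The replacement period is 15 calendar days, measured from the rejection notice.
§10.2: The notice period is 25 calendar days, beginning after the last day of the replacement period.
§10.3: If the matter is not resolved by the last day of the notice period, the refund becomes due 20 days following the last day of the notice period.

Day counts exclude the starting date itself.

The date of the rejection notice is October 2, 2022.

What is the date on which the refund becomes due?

December 1, 2022

Adding 15 calendar days to October 2, 2022 gives October 17, 2022, which is the last day of the replacement period.
The last day of the notice period: October 17, 2022 + 25 days = November 11, 2022.
Adding 20 calendar days to November 11, 2022 gives December 1, 2022, which is the date on which the refund becomes due.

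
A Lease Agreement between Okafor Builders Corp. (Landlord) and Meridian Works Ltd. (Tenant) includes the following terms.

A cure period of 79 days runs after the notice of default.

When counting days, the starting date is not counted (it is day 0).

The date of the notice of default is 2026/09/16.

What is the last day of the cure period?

The last day of the cure period: 2026/09/16 + 79 days = 2026/12/04.

2026/12/04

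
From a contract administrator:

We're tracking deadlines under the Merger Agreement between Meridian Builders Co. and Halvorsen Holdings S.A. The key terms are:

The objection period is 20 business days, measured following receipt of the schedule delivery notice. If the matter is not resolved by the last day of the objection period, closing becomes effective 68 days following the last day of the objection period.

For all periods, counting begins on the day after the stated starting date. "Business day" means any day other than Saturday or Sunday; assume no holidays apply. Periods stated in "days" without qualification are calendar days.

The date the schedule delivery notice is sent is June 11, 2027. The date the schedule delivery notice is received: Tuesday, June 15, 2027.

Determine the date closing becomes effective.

September 19, 2027

The last day of the objection period: counting 20 business days from Tuesday, June 15, 2027 (Jun 16, Jun 17, Jun 18, Jun 21, …, Jul 9, Jul 12, Jul 13, skipping weekends) reaches Tuesday, July 13, 2027.
The date closing becomes effective: 68 calendar days after July 13, 2027 is September 19, 2027.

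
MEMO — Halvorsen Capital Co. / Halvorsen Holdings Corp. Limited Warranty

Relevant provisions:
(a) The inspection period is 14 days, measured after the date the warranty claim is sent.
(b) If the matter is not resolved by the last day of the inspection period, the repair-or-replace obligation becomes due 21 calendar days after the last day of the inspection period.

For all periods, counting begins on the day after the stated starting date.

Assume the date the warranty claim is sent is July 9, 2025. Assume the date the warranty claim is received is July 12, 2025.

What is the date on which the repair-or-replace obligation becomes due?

The last day of the inspection period: 14 calendar days after July 9, 2025 is July 23, 2025.
The date on which the repair-or-replace obligation becomes due: July 23, 2025 + 21 days = August 13, 2025.

August 13, 2025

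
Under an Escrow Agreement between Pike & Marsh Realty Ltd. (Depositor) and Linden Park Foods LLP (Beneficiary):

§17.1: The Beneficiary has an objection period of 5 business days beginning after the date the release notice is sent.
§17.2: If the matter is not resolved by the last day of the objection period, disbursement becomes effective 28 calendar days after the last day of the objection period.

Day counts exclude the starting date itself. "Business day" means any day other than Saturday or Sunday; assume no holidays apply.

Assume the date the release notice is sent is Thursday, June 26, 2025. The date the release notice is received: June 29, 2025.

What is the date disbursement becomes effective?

The last day of the objection period: 5 business days after Thursday, June 26, 2025, skipping weekends — Jun 27, Jun 30, Jul 1, Jul 2, Jul 3 — lands on Thursday, July 3, 2025.
The date disbursement becomes effective: July 3, 2025 + 28 days = July 31, 2025.

July 31, 2025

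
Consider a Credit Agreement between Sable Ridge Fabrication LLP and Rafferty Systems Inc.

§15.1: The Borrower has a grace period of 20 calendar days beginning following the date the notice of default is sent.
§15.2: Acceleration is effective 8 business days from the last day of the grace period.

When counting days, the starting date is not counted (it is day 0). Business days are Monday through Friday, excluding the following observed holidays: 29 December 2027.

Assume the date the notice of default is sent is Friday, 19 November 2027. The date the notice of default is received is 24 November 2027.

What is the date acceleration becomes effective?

21 December 2027

Adding 20 calendar days to 19 November 2027 gives 9 December 2027, which is the last day of the grace period.
From Thursday, 9 December 2027, 8 business days (Dec 10, Dec 13, Dec 14, Dec 15, Dec 16, Dec 17, Dec 20, Dec 21, skipping weekends) brings us to Tuesday, 21 December 2027, which is the date acceleration becomes effective.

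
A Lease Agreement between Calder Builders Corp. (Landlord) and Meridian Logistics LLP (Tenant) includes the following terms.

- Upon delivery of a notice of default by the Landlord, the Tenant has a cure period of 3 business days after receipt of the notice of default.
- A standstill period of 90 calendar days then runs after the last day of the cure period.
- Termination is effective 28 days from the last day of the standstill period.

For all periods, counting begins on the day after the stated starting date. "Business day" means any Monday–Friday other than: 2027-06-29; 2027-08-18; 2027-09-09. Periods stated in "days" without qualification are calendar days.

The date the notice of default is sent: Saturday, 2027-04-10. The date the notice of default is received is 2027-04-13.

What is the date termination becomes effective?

The last day of the cure period: counting 3 business days from Tuesday, 2027-04-13 (Apr 14, Apr 15, Apr 16, skipping weekends) reaches Friday, 2027-04-16.
The last day of the standstill period: 2027-04-16 + 90 days = 2027-07-15.
Adding 28 calendar days to 2027-07-15 gives 2027-08-12, which is the date termination becomes effective.

2027-08-12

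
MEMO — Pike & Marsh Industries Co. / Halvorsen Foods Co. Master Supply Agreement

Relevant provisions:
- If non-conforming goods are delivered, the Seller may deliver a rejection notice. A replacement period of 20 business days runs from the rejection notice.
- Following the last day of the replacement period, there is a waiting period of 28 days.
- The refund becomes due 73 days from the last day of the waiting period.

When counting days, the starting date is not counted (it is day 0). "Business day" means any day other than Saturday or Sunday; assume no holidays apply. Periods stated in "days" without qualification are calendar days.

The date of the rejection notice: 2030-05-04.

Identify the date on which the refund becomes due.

The last day of the replacement period: counting 20 business days from Saturday, 2030-05-04 (May 6, May 7, May 8, May 9, …, May 29, May 30, May 31, skipping weekends) reaches Friday, 2030-05-31.
The last day of the waiting period: 2030-05-31 + 28 days = 2030-06-28.
Adding 73 calendar days to 2030-06-28 gives 2030-09-09, which is the date on which the refund becomes due.

2030-09-09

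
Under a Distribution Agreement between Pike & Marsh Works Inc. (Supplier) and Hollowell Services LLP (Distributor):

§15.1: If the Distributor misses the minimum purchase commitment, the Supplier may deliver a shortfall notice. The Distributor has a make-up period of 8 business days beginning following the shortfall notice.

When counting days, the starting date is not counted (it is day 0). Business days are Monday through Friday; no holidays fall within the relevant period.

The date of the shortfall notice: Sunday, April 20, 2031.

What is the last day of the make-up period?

April 30, 2031

The last day of the make-up period: 8 business days after Sunday, April 20, 2031, skipping weekends — Apr 21, Apr 22, Apr 23, Apr 24, Apr 25, Apr 28, Apr 29, Apr 30 — lands on Wednesday, April 30, 2031.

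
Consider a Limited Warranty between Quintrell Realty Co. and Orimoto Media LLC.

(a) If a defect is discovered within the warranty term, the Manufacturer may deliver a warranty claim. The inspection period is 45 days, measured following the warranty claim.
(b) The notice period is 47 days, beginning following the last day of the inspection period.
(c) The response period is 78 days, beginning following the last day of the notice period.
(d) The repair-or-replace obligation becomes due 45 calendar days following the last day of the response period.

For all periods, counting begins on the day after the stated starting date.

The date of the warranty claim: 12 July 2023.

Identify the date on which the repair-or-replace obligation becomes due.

12 February 2024

The last day of the inspection period: 45 calendar days after 12 July 2023 is 26 August 2023.
Adding 47 calendar days to 26 August 2023 gives 12 October 2023, which is the last day of the notice period.
The last day of the response period: 78 calendar days after 12 October 2023 is 29 December 2023.
The date on which the repair-or-replace obligation becomes due: 29 December 2023 + 45 days = 12 February 2024.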